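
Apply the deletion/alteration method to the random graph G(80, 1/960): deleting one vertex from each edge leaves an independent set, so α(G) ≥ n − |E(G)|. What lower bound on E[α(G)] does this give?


E[|E(G)|] = C(80, 2)·p = 3160 · (1/960) = 79/24.
E[α(G)] ≥ n − E[|E(G)|] = 80 − 79/24 = 1841/24.
Numerically: ≈ 76.7083.
(This is only a lower bound; the true E[α(G)] may be larger.)

E[α(G)] ≥ 1841/24 ≈ 76.7083.


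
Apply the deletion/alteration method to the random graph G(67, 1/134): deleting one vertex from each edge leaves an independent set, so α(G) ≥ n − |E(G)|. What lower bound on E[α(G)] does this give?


E[|E(G)|] = C(67, 2)·p = 2211 · (1/134) = 33/2.
E[α(G)] ≥ n − E[|E(G)|] = 67 − 33/2 = 101/2.
Numerically: ≈ 50.500000.
(This is only a lower bound; the true E[α(G)] may be larger.)

E[α(G)] ≥ 101/2 ≈ 50.500000.


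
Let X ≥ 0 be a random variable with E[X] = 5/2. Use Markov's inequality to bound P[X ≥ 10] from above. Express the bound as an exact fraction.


μ = E[X] = 5/2, a = 10.
Markov: P[X ≥ 10] ≤ μ/a = (5/2)/10 = 1/4.
Numerically: ≈ 0.2500.
(Since a = 10 > μ = 2.5000, the bound 1/4 is < 1 and informative.)

P[X ≥ 10] ≤ 1/4 ≈ 0.2500.


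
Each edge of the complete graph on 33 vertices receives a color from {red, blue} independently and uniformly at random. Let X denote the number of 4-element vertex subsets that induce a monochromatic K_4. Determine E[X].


Let X = Σ_S X_S over the C(33, 4) = 40920 subsets S of size 4, where X_S = 1 if the K_4 on S is monochromatic.
For a fixed S, the K_4 on S has C(4, 2) = 6 edges. P[all 6 edges red] = (1/2)^6, and likewise for blue, so P[monochromatic] = 2·(1/2)^6 = 2^{1 − 6} = 1/32.
By linearity: E[X] = C(33, 4) · 2^{1 − 6} = 40920 · 1/32 = 5115/4.
Numerically: E[X] ≈ 1278.750000.

E[X] = C(33,4)·2^(1−C(4,2)) = 5115/4 ≈ 1278.750000.


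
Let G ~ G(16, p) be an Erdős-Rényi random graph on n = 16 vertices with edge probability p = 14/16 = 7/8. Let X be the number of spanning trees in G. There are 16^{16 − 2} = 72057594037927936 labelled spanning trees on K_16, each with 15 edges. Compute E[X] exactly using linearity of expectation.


K_16 has 16^{16 − 2} = 72057594037927936 labelled spanning trees.
For each such spanning tree H, let X_H = 1 if all 15 edges of H are present in G. Then P[X_H = 1] = p^{15} = (7/8)^{15} = 4747561509943/35184372088832.
By linearity of expectation: E[X] = Σ_H E[X_H] = 72057594037927936 · p^{15} = 72057594037927936 · 4747561509943/35184372088832 = 9723005972363264.
Numerically: E[X] ≈ 9.72301e+15.

E[X] = 72057594037927936 · (7/8)^{15} = 9723005972363264 ≈ 9.72301e+15.


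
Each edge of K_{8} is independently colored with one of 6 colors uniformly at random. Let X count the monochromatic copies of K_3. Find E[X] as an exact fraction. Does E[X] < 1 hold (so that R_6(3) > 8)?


E[X] = C(8, 3) · 6^{1 − 3} = 56 · 6^{−2} = 56/36.
As a reduced fraction: E[X] = 14/9 ≈ 1.556.
Is E[X] < 1? NO.
Since E[X] ≥ 1, the first-moment bound is inconclusive at n = 8; it does NOT by itself certify R_6(3) > 8.

E[X] = 14/9 ≈ 1.556; E[X] ≥ 1; first-moment method inconclusive here.


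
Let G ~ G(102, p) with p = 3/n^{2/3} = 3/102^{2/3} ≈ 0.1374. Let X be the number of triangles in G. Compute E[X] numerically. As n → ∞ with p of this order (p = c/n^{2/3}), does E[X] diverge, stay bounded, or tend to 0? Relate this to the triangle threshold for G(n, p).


Number of potential triangles: C(102, 3) = 171700.
Each occurs with probability p³ ≈ (0.1374)³ ≈ 2.595156e-03.
By linearity: E[X] = C(102, 3)·p³ ≈ 171700 · 2.595156e-03 ≈ 445.5882.
Since α = 2/3 < 1, p = c/n^{2/3} ≫ 1/n is above the triangle threshold p ~ 1/n. Asymptotically E[X] ~ (c³/6)·n^{3(1−α)} = (3³/6)·n^{1} → ∞; triangles are abundant w.h.p.

E[X] ≈ 445.5882; in regime p = Θ(1/n^{2/3}) E[X] diverges (above the triangle threshold p ~ 1/n).


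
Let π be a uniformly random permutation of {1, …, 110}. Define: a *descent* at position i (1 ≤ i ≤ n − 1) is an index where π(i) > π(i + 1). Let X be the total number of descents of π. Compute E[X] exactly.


Write X = Σ X_I over i = 1, …, 109, with X_I the indicator of one descent.
There are 109 indicators.
For each fixed i, the pair (π(i), π(i+1)) is a uniformly random ordered pair of distinct values from {1, …, 110}; by symmetry P[π(i) > π(i+1)] = 1/2.
By linearity: E[X] = 109 · (1/2) = (110 − 1) · (1/2) = 109/2 ≈ 54.50000.

E[X] = 109/2 = 54.50000.


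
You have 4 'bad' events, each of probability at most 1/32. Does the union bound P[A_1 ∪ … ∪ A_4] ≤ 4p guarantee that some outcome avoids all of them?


Union bound: P[∪_{i=1}^{4} A_i] ≤ Σ_i P[A_i] ≤ 4·p = 4·(1/32) = 1/8.
Numerically: 1/8 ≈ 0.1250000.
Is 1/8 < 1? YES.
Since P[∪ A_i] ≤ 1/8 < 1, the complement has P[∩ A_i^c] ≥ 1 − 1/8 = 7/8 > 0, so some outcome avoids every A_i.

4·p = 1/8 ≈ 0.1250000; existence CERTIFIED by the union bound.


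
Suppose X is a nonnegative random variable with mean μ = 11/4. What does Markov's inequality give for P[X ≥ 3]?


μ = E[X] = 11/4, a = 3.
Markov: P[X ≥ 3] ≤ μ/a = (11/4)/3 = 11/12.
Numerically: ≈ 0.9167.
(Since a = 3 > μ = 2.7500, the bound 11/12 is < 1 and informative.)

P[X ≥ 3] ≤ 11/12 ≈ 0.9167.


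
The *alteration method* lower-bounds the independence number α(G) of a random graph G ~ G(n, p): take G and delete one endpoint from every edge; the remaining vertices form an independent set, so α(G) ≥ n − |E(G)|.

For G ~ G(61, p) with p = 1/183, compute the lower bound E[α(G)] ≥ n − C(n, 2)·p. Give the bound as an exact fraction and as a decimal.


E[|E(G)|] = C(61, 2)·p = 1830 · (1/183) = 10.
E[α(G)] ≥ n − E[|E(G)|] = 61 − 10 = 51.
Numerically: ≈ 51.000000.
(This is only a lower bound; the true E[α(G)] may be larger.)

E[α(G)] ≥ 51 ≈ 51.000000.


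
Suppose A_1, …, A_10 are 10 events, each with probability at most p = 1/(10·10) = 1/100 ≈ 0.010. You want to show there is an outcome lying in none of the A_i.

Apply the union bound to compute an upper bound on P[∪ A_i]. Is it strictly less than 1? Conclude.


Union bound: P[∪_{i=1}^{10} A_i] ≤ Σ_i P[A_i] ≤ 10·p = 10·(1/100) = 1/10.
Numerically: 1/10 ≈ 0.100.
Is 1/10 < 1? YES.
Since P[∪ A_i] ≤ 1/10 < 1, the complement has P[∩ A_i^c] ≥ 1 − 1/10 = 9/10 > 0, so some outcome avoids every A_i.

10·p = 1/10 ≈ 0.100; existence CERTIFIED by the union bound.


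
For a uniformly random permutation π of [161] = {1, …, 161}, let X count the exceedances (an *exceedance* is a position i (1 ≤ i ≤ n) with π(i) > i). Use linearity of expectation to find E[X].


Write X = Σ_{i=1}^{161} X_i, where X_i = 1_{π(i) > i}.
For each fixed i, π(i) is uniform over {1, …, 161} (marginal of a uniform permutation), so P[π(i) > i] = (n − i)/n. Summing: Σ_{i=1}^{161} (n − i)/n = (0 + 1 + … + 160)/161 = 161(161 − 1)/(2·161) = (161 − 1)/2.
Hence E[X] = Σ_{i=1}^{161} (161 − i)/161 = 80 ≈ 80.000000.

E[X] = 80 = 80.000000.


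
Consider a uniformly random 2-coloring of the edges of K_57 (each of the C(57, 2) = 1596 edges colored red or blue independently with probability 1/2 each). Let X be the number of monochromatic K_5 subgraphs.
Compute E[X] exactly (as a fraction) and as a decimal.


Let X = Σ_S X_S over the C(57, 5) = 4187106 subsets S of size 5, where X_S = 1 if the K_5 on S is monochromatic.
For a fixed S, the K_5 on S has C(5, 2) = 10 edges. P[all 10 edges red] = (1/2)^10, and likewise for blue, so P[monochromatic] = 2·(1/2)^10 = 2^{1 − 10} = 1/512.
Summing: E[X] = C(57, 5) · 2^{1 − 10} = 4187106 · 1/512 = 2093553/256.
Numerically: E[X] ≈ 8177.941406.

E[X] = C(57,5)·2^(1−C(5,2)) = 2093553/256 ≈ 8177.941406.


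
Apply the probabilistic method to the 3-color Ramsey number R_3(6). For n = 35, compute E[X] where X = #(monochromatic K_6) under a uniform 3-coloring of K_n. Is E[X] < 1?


E[X] = C(35, 6) · 3^{1 − 15} = 1623160 · 3^{−14} = 1623160/4782969.
As a reduced fraction: E[X] = 1623160/4782969 ≈ 0.33936.
Is E[X] < 1? YES.
Since E[X] < 1, there exists a 3-coloring of K_{35} with no monochromatic K_6; hence R_3(6) > 35.

E[X] = 1623160/4782969 ≈ 0.33936; E[X] < 1, so R_3(6) > 35.


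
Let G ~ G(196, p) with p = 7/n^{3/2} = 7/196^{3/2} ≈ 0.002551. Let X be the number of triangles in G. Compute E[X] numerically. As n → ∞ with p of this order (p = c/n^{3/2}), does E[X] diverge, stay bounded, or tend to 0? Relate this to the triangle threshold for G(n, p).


Number of potential triangles: C(196, 3) = 1235780.
Each occurs with probability p³ ≈ (0.002551)³ ≈ 1.6601289e-08.
By linearity: E[X] = C(196, 3)·p³ ≈ 1235780 · 1.6601289e-08 ≈ 0.02052.
Since α = 3/2 > 1, p = c/n^{3/2} = o(1/n) is below the triangle threshold p ~ 1/n. Asymptotically E[X] ~ (c³/6)·n^{3(1−α)} = (7³/6)·n^{-1.5} → 0, so by Markov's inequality G has no triangles w.h.p.

E[X] ≈ 0.02052; in regime p = Θ(1/n^{3/2}) E[X] tends to 0 (below the triangle threshold p ~ 1/n).


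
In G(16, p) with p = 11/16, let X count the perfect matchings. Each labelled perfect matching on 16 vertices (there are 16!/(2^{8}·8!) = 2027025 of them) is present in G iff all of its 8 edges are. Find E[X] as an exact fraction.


K_16 has 16!/(2^{8}·8!) = 2027025 labelled perfect matchings.
For each such perfect matching H, let X_H = 1 if all 8 edges of H are present in G. Then P[X_H = 1] = p^{8} = (11/16)^{8} = 214358881/4294967296.
By linearity: E[X] = Σ_H E[X_H] = 2027025 · p^{8} = 2027025 · 214358881/4294967296 = 434510810759025/4294967296.
Numerically: E[X] ≈ 1.0117e+05.

E[X] = 2027025 · (11/16)^{8} = 434510810759025/4294967296 ≈ 1.0117e+05.


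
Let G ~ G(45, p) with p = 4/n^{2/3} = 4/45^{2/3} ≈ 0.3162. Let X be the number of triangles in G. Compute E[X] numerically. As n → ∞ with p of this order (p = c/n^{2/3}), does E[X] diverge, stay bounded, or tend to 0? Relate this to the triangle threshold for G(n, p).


Number of potential triangles: C(45, 3) = 14190.
Each occurs with probability p³ ≈ (0.3162)³ ≈ 3.160494e-02.
By linearity: E[X] = C(45, 3)·p³ ≈ 14190 · 3.160494e-02 ≈ 448.4741.
Since α = 2/3 < 1, p = c/n^{2/3} ≫ 1/n is above the triangle threshold p ~ 1/n. Asymptotically E[X] ~ (c³/6)·n^{3(1−α)} = (4³/6)·n^{1} → ∞; triangles are abundant w.h.p.

E[X] ≈ 448.4741; in regime p = Θ(1/n^{2/3}) E[X] diverges (above the triangle threshold p ~ 1/n).


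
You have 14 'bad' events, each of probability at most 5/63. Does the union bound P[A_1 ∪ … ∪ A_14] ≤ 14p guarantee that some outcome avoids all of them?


Union bound: P[∪_{i=1}^{14} A_i] ≤ Σ_i P[A_i] ≤ 14·p = 14·(5/63) = 10/9.
Numerically: 10/9 ≈ 1.1111111.
Is 10/9 < 1? NO.
Since the bound 10/9 is ≥ 1, the union bound is uninformative here; it does NOT by itself certify existence.

14·p = 10/9 ≈ 1.1111111; existence NOT certified by the union bound.


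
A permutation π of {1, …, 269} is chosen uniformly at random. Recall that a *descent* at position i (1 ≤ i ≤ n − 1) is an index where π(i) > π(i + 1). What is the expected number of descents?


Write X = Σ X_I over i = 1, …, 268, with X_I the indicator of one descent.
There are 268 indicators.
For each fixed i, the pair (π(i), π(i+1)) is a uniformly random ordered pair of distinct values from {1, …, 269}; by symmetry P[π(i) > π(i+1)] = 1/2.
By linearity: E[X] = 268 · (1/2) = (269 − 1) · (1/2) = 134 ≈ 134.000.

E[X] = 134 = 134.000.


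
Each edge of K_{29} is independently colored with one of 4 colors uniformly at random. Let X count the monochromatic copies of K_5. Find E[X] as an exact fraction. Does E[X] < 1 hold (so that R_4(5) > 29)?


E[X] = C(29, 5) · 4^{1 − 10} = 118755 · 4^{−9} = 118755/262144.
As a reduced fraction: E[X] = 118755/262144 ≈ 0.4530144.
Is E[X] < 1? YES.
Since E[X] < 1, there exists a 4-coloring of K_{29} with no monochromatic K_5; hence R_4(5) > 29.

E[X] = 118755/262144 ≈ 0.4530144; E[X] < 1, so R_4(5) > 29.


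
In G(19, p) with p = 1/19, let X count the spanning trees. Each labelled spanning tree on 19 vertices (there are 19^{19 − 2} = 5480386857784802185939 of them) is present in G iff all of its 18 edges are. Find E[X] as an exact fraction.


K_19 has 19^{19 − 2} = 5480386857784802185939 labelled spanning trees.
For each such spanning tree H, let X_H = 1 if all 18 edges of H are present in G. Then P[X_H = 1] = p^{18} = (1/19)^{18} = 1/104127350297911241532841.
Summing the indicators: E[X] = Σ_H E[X_H] = 5480386857784802185939 · p^{18} = 5480386857784802185939 · 1/104127350297911241532841 = 1/19.
Numerically: E[X] ≈ 0.052632.

E[X] = 5480386857784802185939 · (1/19)^{18} = 1/19 ≈ 0.052632.


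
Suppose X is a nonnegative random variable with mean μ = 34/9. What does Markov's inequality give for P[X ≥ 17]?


μ = E[X] = 34/9, a = 17.
Markov: P[X ≥ 17] ≤ μ/a = (34/9)/17 = 2/9.
Numerically: ≈ 0.222.
(Since a = 17 > μ = 3.778, the bound 2/9 is < 1 and informative.)

P[X ≥ 17] ≤ 2/9 ≈ 0.222.


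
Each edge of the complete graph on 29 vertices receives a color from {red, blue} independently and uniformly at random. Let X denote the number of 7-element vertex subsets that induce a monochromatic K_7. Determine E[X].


Let X = Σ_S X_S over the C(29, 7) = 1560780 subsets S of size 7, where X_S = 1 if the K_7 on S is monochromatic.
For a fixed S, the K_7 on S has C(7, 2) = 21 edges. P[all 21 edges red] = (1/2)^21, and likewise for blue, so P[monochromatic] = 2·(1/2)^21 = 2^{1 − 21} = 1/1048576.
By linearity: E[X] = C(29, 7) · 2^{1 − 21} = 1560780 · 1/1048576 = 390195/262144.
Numerically: E[X] ≈ 1.48848.

E[X] = C(29,7)·2^(1−C(7,2)) = 390195/262144 ≈ 1.48848.


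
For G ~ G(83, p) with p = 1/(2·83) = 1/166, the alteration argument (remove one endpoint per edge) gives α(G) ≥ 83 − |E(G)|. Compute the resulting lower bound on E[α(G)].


E[|E(G)|] = C(83, 2)·p = 3403 · (1/166) = 41/2.
E[α(G)] ≥ n − E[|E(G)|] = 83 − 41/2 = 125/2.
Numerically: ≈ 62.50000.
(This is only a lower bound; the true E[α(G)] may be larger.)

E[α(G)] ≥ 125/2 ≈ 62.50000.


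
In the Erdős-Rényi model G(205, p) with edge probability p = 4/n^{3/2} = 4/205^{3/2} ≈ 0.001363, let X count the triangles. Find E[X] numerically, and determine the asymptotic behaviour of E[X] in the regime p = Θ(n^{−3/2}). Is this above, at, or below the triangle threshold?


Number of potential triangles: C(205, 3) = 1414910.
Each occurs with probability p³ ≈ (0.001363)³ ≈ 2.530974e-09.
By linearity: E[X] = C(205, 3)·p³ ≈ 1414910 · 2.530974e-09 ≈ 0.0036.
Since α = 3/2 > 1, p = c/n^{3/2} = o(1/n) is below the triangle threshold p ~ 1/n. Asymptotically E[X] ~ (c³/6)·n^{3(1−α)} = (4³/6)·n^{-1.5} → 0, so by Markov's inequality G has no triangles w.h.p.

E[X] ≈ 0.0036; in regime p = Θ(1/n^{3/2}) E[X] tends to 0 (below the triangle threshold p ~ 1/n).


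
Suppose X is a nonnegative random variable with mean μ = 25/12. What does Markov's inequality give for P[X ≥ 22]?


μ = E[X] = 25/12, a = 22.
Markov: P[X ≥ 22] ≤ μ/a = (25/12)/22 = 25/264.
Numerically: ≈ 0.094697.
(Since a = 22 > μ = 2.083333, the bound 25/264 is < 1 and informative.)

P[X ≥ 22] ≤ 25/264 ≈ 0.094697.


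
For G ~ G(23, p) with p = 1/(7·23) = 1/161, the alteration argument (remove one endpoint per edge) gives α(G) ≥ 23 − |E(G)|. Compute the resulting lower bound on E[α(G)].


E[|E(G)|] = C(23, 2)·p = 253 · (1/161) = 11/7.
E[α(G)] ≥ n − E[|E(G)|] = 23 − 11/7 = 150/7.
Numerically: ≈ 21.428571.
(This is only a lower bound; the true E[α(G)] may be larger.)

E[α(G)] ≥ 150/7 ≈ 21.428571.


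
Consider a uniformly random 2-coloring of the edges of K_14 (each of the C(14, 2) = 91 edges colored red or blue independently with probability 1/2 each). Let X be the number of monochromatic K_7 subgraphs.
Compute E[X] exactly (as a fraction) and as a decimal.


Let X = Σ_S X_S over the C(14, 7) = 3432 subsets S of size 7, where X_S = 1 if the K_7 on S is monochromatic.
For a fixed S, the K_7 on S has C(7, 2) = 21 edges. P[all 21 edges red] = (1/2)^21, and likewise for blue, so P[monochromatic] = 2·(1/2)^21 = 2^{1 − 21} = 1/1048576.
By linearity: E[X] = C(14, 7) · 2^{1 − 21} = 3432 · 1/1048576 = 429/131072.
Numerically: E[X] ≈ 0.00327.

E[X] = C(14,7)·2^(1−C(7,2)) = 429/131072 ≈ 0.00327.


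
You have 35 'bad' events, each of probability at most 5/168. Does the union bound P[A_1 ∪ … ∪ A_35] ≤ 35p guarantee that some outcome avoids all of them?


Union bound: P[∪_{i=1}^{35} A_i] ≤ Σ_i P[A_i] ≤ 35·p = 35·(5/168) = 25/24.
Numerically: 25/24 ≈ 1.041667.
Is 25/24 < 1? NO.
Since the bound 25/24 is ≥ 1, the union bound is uninformative here; it does NOT by itself certify existence.

35·p = 25/24 ≈ 1.041667; existence NOT certified by the union bound.


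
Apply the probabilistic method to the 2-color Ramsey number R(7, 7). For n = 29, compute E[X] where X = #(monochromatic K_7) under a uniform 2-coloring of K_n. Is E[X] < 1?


E[X] = C(29, 7) · 2^{1 − 21} = 1560780 · 2^{−20} = 1560780/1048576.
As a reduced fraction: E[X] = 390195/262144 ≈ 1.4885.
Is E[X] < 1? NO.
Since E[X] ≥ 1, the first-moment bound is inconclusive at n = 29; it does NOT by itself certify R(7, 7) > 29.

E[X] = 390195/262144 ≈ 1.4885; E[X] ≥ 1; first-moment method inconclusive here.


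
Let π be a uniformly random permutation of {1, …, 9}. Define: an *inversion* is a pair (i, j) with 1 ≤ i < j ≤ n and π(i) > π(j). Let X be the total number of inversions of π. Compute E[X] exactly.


Write X = Σ X_I over the C(9, 2) = 36 pairs i < j, with X_I the indicator of one inversion.
There are 36 indicators.
For each fixed pair i < j, the values π(i) and π(j) are two distinct elements of {1, …, 9} in uniformly random order; by symmetry P[π(i) > π(j)] = 1/2.
By linearity: E[X] = 36 · (1/2) = C(9, 2) · (1/2) = 36/2 = 18 ≈ 18.00000.

E[X] = 18 = 18.00000.


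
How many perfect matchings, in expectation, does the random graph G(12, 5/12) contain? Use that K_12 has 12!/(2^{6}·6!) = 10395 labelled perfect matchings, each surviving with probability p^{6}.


K_12 has 12!/(2^{6}·6!) = 10395 labelled perfect matchings.
For each such perfect matching H, let X_H = 1 if all 6 edges of H are present in G. Then P[X_H = 1] = p^{6} = (5/12)^{6} = 15625/2985984.
By linearity: E[X] = Σ_H E[X_H] = 10395 · p^{6} = 10395 · 15625/2985984 = 6015625/110592.
Numerically: E[X] ≈ 54.395.

E[X] = 10395 · (5/12)^{6} = 6015625/110592 ≈ 54.395.


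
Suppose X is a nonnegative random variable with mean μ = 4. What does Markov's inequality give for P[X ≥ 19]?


μ = E[X] = 4, a = 19.
Markov: P[X ≥ 19] ≤ μ/a = (4)/19 = 4/19.
Numerically: ≈ 0.2105.
(Since a = 19 > μ = 4.0000, the bound 4/19 is < 1 and informative.)

P[X ≥ 19] ≤ 4/19 ≈ 0.2105.


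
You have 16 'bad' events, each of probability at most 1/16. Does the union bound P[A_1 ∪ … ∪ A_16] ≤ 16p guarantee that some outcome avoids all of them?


Union bound: P[∪_{i=1}^{16} A_i] ≤ Σ_i P[A_i] ≤ 16·p = 16·(1/16) = 1.
Numerically: 1 ≈ 1.000000.
Is 1 < 1? NO.
Since the bound 1 is ≥ 1, the union bound is uninformative here; it does NOT by itself certify existence.

16·p = 1 ≈ 1.000000; existence NOT certified by the union bound.


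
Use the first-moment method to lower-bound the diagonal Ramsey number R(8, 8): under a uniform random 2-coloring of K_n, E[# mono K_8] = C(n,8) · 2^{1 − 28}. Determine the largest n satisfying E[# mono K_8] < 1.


We need C(n, 8) · 2^{1 − 28} < 1, i.e. C(n, 8) < 2^{28 − 1} = 134217728.
Check values of n near the boundary:
  n = 39: C(39, 8) = 61523748; 61523748 < 134217728? YES
  n = 40: C(40, 8) = 76904685; 76904685 < 134217728? YES
  n = 41: C(41, 8) = 95548245; 95548245 < 134217728? YES
  n = 42: C(42, 8) = 118030185; 118030185 < 134217728? YES
  n = 43: C(43, 8) = 145008513; 145008513 < 134217728? NO
The largest n with C(n, 8) < 134217728 is n = 42 (where E[X] = 118030185/134217728 ≈ 0.8794). Hence R(8, 8) > 42, i.e. R(8, 8) ≥ 43.

Largest n = 42; hence R(8, 8) > 42.


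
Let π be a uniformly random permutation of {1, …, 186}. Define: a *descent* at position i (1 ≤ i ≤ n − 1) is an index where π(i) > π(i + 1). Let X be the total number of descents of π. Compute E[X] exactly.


Write X = Σ X_I over i = 1, …, 185, with X_I the indicator of one descent.
There are 185 indicators.
For each fixed i, the pair (π(i), π(i+1)) is a uniformly random ordered pair of distinct values from {1, …, 186}; by symmetry P[π(i) > π(i+1)] = 1/2.
By linearity: E[X] = 185 · (1/2) = (186 − 1) · (1/2) = 185/2 ≈ 92.500.

E[X] = 185/2 = 92.500.


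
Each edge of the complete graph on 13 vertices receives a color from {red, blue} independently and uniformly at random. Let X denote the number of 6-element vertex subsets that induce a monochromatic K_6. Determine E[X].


Let X = Σ_S X_S over the C(13, 6) = 1716 subsets S of size 6, where X_S = 1 if the K_6 on S is monochromatic.
For a fixed S, the K_6 on S has C(6, 2) = 15 edges. P[all 15 edges red] = (1/2)^15, and likewise for blue, so P[monochromatic] = 2·(1/2)^15 = 2^{1 − 15} = 1/16384.
By linearity of expectation: E[X] = C(13, 6) · 2^{1 − 15} = 1716 · 1/16384 = 429/4096.
Numerically: E[X] ≈ 0.104736.

E[X] = C(13,6)·2^(1−C(6,2)) = 429/4096 ≈ 0.104736.


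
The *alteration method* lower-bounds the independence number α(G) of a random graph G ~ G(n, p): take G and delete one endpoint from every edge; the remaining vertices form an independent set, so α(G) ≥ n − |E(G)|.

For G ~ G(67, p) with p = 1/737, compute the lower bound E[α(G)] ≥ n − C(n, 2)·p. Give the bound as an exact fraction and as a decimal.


E[|E(G)|] = C(67, 2)·p = 2211 · (1/737) = 3.
E[α(G)] ≥ n − E[|E(G)|] = 67 − 3 = 64.
Numerically: ≈ 64.000.
(This is only a lower bound; the true E[α(G)] may be larger.)

E[α(G)] ≥ 64 ≈ 64.000.


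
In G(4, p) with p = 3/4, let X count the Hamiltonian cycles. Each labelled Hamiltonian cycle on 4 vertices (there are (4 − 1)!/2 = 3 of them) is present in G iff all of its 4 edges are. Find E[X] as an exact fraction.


K_4 has (4 − 1)!/2 = 3 labelled Hamiltonian cycles.
For each such Hamiltonian cycle H, let X_H = 1 if all 4 edges of H are present in G. Then P[X_H = 1] = p^{4} = (3/4)^{4} = 81/256.
By linearity: E[X] = Σ_H E[X_H] = 3 · p^{4} = 3 · 81/256 = 243/256.
Numerically: E[X] ≈ 0.94922.

E[X] = 3 · (3/4)^{4} = 243/256 ≈ 0.94922.


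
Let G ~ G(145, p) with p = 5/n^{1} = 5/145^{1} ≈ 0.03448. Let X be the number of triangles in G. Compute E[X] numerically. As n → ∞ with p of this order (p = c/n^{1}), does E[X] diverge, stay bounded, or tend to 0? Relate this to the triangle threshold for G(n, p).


Number of potential triangles: C(145, 3) = 497640.
Each occurs with probability p³ ≈ (0.03448)³ ≈ 4.100209e-05.
By linearity: E[X] = C(145, 3)·p³ ≈ 497640 · 4.100209e-05 ≈ 20.4043.
Here α = 1, so p = 5/n is exactly at the triangle threshold p ~ 1/n. Asymptotically E[X] → c³/6 = 5³/6 = 125/6 ≈ 20.8333, a bounded constant. In this regime the triangle count is asymptotically Poisson(c³/6).

E[X] ≈ 20.4043; in regime p = Θ(1/n^{1}) E[X] stays bounded (at the triangle threshold p ~ 1/n).


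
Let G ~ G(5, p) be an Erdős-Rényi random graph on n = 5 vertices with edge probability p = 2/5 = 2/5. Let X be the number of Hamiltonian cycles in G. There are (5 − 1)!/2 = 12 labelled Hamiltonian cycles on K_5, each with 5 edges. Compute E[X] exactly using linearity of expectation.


K_5 has (5 − 1)!/2 = 12 labelled Hamiltonian cycles.
For each such Hamiltonian cycle H, let X_H = 1 if all 5 edges of H are present in G. Then P[X_H = 1] = p^{5} = (2/5)^{5} = 32/3125.
Summing the indicators: E[X] = Σ_H E[X_H] = 12 · p^{5} = 12 · 32/3125 = 384/3125.
Numerically: E[X] ≈ 0.12288.

E[X] = 12 · (2/5)^{5} = 384/3125 ≈ 0.12288.


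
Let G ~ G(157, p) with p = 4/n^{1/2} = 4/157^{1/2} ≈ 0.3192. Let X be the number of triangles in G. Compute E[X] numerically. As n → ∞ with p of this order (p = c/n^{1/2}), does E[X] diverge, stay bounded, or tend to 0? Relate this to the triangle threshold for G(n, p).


Number of potential triangles: C(157, 3) = 632710.
Each occurs with probability p³ ≈ (0.3192)³ ≈ 3.253348e-02.
By linearity: E[X] = C(157, 3)·p³ ≈ 632710 · 3.253348e-02 ≈ 20584.2569.
Since α = 1/2 < 1, p = c/n^{1/2} ≫ 1/n is above the triangle threshold p ~ 1/n. Asymptotically E[X] ~ (c³/6)·n^{3(1−α)} = (4³/6)·n^{1.5} → ∞; triangles are abundant w.h.p.

E[X] ≈ 20584.2569; in regime p = Θ(1/n^{1/2}) E[X] diverges (above the triangle threshold p ~ 1/n).


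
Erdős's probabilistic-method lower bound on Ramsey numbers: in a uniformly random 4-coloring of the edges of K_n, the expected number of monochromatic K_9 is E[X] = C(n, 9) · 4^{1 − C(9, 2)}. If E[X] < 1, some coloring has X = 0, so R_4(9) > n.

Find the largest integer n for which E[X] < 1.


We need C(n, 9) · 4^{1 − 36} < 1, i.e. C(n, 9) < 4^{36 − 1} = 1180591620717411303424.
Check values of n near the boundary:
  n = 911: C(911, 9) = 1144686900492291197405; 1144686900492291197405 < 1180591620717411303424? YES
  n = 912: C(912, 9) = 1156095740032081475120; 1156095740032081475120 < 1180591620717411303424? YES
  n = 913: C(913, 9) = 1167605542753639808390; 1167605542753639808390 < 1180591620717411303424? YES
  n = 914: C(914, 9) = 1179217089587653905932; 1179217089587653905932 < 1180591620717411303424? YES
  n = 915: C(915, 9) = 1190931166636537885130; 1190931166636537885130 < 1180591620717411303424? NO
  n = 916: C(916, 9) = 1202748565202942340440; 1202748565202942340440 < 1180591620717411303424? NO
The largest n with C(n, 9) < 1180591620717411303424 is n = 914 (where E[X] = 294804272396913476483/295147905179352825856 ≈ 0.99884). Hence R_4(9) > 914, i.e. R_4(9) ≥ 915.

Largest n = 914; hence R_4(9) > 914.


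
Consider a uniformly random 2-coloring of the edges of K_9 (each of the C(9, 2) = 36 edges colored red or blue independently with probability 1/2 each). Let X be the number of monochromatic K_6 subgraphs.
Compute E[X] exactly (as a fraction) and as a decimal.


Let X = Σ_S X_S over the C(9, 6) = 84 subsets S of size 6, where X_S = 1 if the K_6 on S is monochromatic.
For a fixed S, the K_6 on S has C(6, 2) = 15 edges. P[all 15 edges red] = (1/2)^15, and likewise for blue, so P[monochromatic] = 2·(1/2)^15 = 2^{1 − 15} = 1/16384.
By linearity of expectation: E[X] = C(9, 6) · 2^{1 − 15} = 84 · 1/16384 = 21/4096.
Numerically: E[X] ≈ 0.0051.

E[X] = C(9,6)·2^(1−C(6,2)) = 21/4096 ≈ 0.0051.


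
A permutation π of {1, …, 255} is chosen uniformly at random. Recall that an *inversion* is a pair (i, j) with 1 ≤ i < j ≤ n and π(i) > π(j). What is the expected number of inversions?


Write X = Σ X_I over the C(255, 2) = 32385 pairs i < j, with X_I the indicator of one inversion.
There are 32385 indicators.
For each fixed pair i < j, the values π(i) and π(j) are two distinct elements of {1, …, 255} in uniformly random order; by symmetry P[π(i) > π(j)] = 1/2.
By linearity: E[X] = 32385 · (1/2) = C(255, 2) · (1/2) = 32385/2 = 32385/2 ≈ 16192.500000.

E[X] = 32385/2 = 16192.500000.


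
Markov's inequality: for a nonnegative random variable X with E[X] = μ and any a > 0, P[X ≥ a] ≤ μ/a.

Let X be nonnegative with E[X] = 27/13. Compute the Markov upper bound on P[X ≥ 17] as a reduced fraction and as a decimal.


μ = E[X] = 27/13, a = 17.
Markov: P[X ≥ 17] ≤ μ/a = (27/13)/17 = 27/221.
Numerically: ≈ 0.122.
(Since a = 17 > μ = 2.077, the bound 27/221 is < 1 and informative.)

P[X ≥ 17] ≤ 27/221 ≈ 0.122.


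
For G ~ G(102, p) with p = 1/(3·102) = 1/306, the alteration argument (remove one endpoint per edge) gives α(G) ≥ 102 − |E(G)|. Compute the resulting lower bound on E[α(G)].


E[|E(G)|] = C(102, 2)·p = 5151 · (1/306) = 101/6.
E[α(G)] ≥ n − E[|E(G)|] = 102 − 101/6 = 511/6.
Numerically: ≈ 85.166667.
(This is only a lower bound; the true E[α(G)] may be larger.)

E[α(G)] ≥ 511/6 ≈ 85.166667.


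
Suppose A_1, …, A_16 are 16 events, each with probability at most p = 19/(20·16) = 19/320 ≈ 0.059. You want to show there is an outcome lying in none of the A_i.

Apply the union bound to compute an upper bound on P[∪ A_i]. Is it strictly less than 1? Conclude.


Union bound: P[∪_{i=1}^{16} A_i] ≤ Σ_i P[A_i] ≤ 16·p = 16·(19/320) = 19/20.
Numerically: 19/20 ≈ 0.950.
Is 19/20 < 1? YES.
Since P[∪ A_i] ≤ 19/20 < 1, the complement has P[∩ A_i^c] ≥ 1 − 19/20 = 1/20 > 0, so some outcome avoids every A_i.

16·p = 19/20 ≈ 0.950; existence CERTIFIED by the union bound.


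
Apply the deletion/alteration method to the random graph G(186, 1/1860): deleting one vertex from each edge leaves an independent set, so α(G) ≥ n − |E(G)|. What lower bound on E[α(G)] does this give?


E[|E(G)|] = C(186, 2)·p = 17205 · (1/1860) = 37/4.
E[α(G)] ≥ n − E[|E(G)|] = 186 − 37/4 = 707/4.
Numerically: ≈ 176.750.
(This is only a lower bound; the true E[α(G)] may be larger.)

E[α(G)] ≥ 707/4 ≈ 176.750.


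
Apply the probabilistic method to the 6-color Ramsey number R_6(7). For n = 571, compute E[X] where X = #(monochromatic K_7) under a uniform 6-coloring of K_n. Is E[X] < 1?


E[X] = C(571, 7) · 6^{1 − 21} = 3784329711421830 · 6^{−20} = 3784329711421830/3656158440062976.
As a reduced fraction: E[X] = 70080179841145/67706637778944 ≈ 1.0350563.
Is E[X] < 1? NO.
Since E[X] ≥ 1, the first-moment bound is inconclusive at n = 571; it does NOT by itself certify R_6(7) > 571.

E[X] = 70080179841145/67706637778944 ≈ 1.0350563; E[X] ≥ 1; first-moment method inconclusive here.


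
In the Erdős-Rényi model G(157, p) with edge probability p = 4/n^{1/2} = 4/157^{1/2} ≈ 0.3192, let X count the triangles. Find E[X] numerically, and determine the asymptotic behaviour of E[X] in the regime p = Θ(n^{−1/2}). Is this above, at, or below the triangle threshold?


Number of potential triangles: C(157, 3) = 632710.
Each occurs with probability p³ ≈ (0.3192)³ ≈ 3.253348e-02.
By linearity: E[X] = C(157, 3)·p³ ≈ 632710 · 3.253348e-02 ≈ 20584.2569.
Since α = 1/2 < 1, p = c/n^{1/2} ≫ 1/n is above the triangle threshold p ~ 1/n. Asymptotically E[X] ~ (c³/6)·n^{3(1−α)} = (4³/6)·n^{1.5} → ∞; triangles are abundant w.h.p.

E[X] ≈ 20584.2569; in regime p = Θ(1/n^{1/2}) E[X] diverges (above the triangle threshold p ~ 1/n).


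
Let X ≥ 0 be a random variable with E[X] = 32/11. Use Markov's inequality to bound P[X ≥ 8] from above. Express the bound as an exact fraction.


μ = E[X] = 32/11, a = 8.
Markov: P[X ≥ 8] ≤ μ/a = (32/11)/8 = 4/11.
Numerically: ≈ 0.363636.
(Since a = 8 > μ = 2.909091, the bound 4/11 is < 1 and informative.)

P[X ≥ 8] ≤ 4/11 ≈ 0.363636.


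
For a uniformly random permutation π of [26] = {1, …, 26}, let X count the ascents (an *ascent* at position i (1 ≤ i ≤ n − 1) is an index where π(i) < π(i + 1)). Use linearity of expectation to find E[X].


Write X = Σ X_I over i = 1, …, 25, with X_I the indicator of one ascent.
There are 25 indicators.
For each fixed i, the pair (π(i), π(i+1)) is a uniformly random ordered pair of distinct values from {1, …, 26}; by symmetry P[π(i) < π(i+1)] = 1/2.
By linearity: E[X] = 25 · (1/2) = (26 − 1) · (1/2) = 25/2 ≈ 12.5000.

E[X] = 25/2 = 12.5000.


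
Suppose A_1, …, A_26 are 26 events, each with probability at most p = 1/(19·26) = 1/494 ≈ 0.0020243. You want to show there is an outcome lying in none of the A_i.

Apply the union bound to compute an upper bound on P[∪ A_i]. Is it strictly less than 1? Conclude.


Union bound: P[∪_{i=1}^{26} A_i] ≤ Σ_i P[A_i] ≤ 26·p = 26·(1/494) = 1/19.
Numerically: 1/19 ≈ 0.0526316.
Is 1/19 < 1? YES.
Since P[∪ A_i] ≤ 1/19 < 1, the complement has P[∩ A_i^c] ≥ 1 − 1/19 = 18/19 > 0, so some outcome avoids every A_i.

26·p = 1/19 ≈ 0.0526316; existence CERTIFIED by the union bound.


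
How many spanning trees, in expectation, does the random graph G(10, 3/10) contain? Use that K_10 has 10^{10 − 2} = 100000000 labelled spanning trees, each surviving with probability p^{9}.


K_10 has 10^{10 − 2} = 100000000 labelled spanning trees.
For each such spanning tree H, let X_H = 1 if all 9 edges of H are present in G. Then P[X_H = 1] = p^{9} = (3/10)^{9} = 19683/1000000000.
Summing the indicators: E[X] = Σ_H E[X_H] = 100000000 · p^{9} = 100000000 · 19683/1000000000 = 19683/10.
Numerically: E[X] ≈ 1968.3.

E[X] = 100000000 · (3/10)^{9} = 19683/10 ≈ 1968.3.


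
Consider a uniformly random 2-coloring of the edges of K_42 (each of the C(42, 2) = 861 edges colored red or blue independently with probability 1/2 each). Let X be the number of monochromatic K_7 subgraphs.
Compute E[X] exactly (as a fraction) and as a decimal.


Let X = Σ_S X_S over the C(42, 7) = 26978328 subsets S of size 7, where X_S = 1 if the K_7 on S is monochromatic.
For a fixed S, the K_7 on S has C(7, 2) = 21 edges. P[all 21 edges red] = (1/2)^21, and likewise for blue, so P[monochromatic] = 2·(1/2)^21 = 2^{1 − 21} = 1/1048576.
By linearity of expectation: E[X] = C(42, 7) · 2^{1 − 21} = 26978328 · 1/1048576 = 3372291/131072.
Numerically: E[X] ≈ 25.728539.

E[X] = C(42,7)·2^(1−C(7,2)) = 3372291/131072 ≈ 25.728539.


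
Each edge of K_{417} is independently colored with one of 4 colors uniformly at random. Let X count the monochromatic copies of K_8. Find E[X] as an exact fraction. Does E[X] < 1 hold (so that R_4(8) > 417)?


E[X] = C(417, 8) · 4^{1 − 28} = 21194845068522060 · 4^{−27} = 21194845068522060/18014398509481984.
As a reduced fraction: E[X] = 5298711267130515/4503599627370496 ≈ 1.1765502.
Is E[X] < 1? NO.
Since E[X] ≥ 1, the first-moment bound is inconclusive at n = 417; it does NOT by itself certify R_4(8) > 417.

E[X] = 5298711267130515/4503599627370496 ≈ 1.1765502; E[X] ≥ 1; first-moment method inconclusive here.


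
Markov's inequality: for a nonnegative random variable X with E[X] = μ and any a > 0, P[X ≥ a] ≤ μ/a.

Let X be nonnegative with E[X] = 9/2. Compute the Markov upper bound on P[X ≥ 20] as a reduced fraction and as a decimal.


μ = E[X] = 9/2, a = 20.
Markov: P[X ≥ 20] ≤ μ/a = (9/2)/20 = 9/40.
Numerically: ≈ 0.225.
(Since a = 20 > μ = 4.500, the bound 9/40 is < 1 and informative.)

P[X ≥ 20] ≤ 9/40 ≈ 0.225.


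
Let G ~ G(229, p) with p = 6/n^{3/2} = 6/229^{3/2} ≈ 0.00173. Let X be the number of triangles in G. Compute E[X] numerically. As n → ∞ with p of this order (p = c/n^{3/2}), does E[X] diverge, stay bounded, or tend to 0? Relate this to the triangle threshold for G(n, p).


Number of potential triangles: C(229, 3) = 1975354.
Each occurs with probability p³ ≈ (0.00173)³ ≈ 5.19032e-09.
By linearity: E[X] = C(229, 3)·p³ ≈ 1975354 · 5.19032e-09 ≈ 0.010.
Since α = 3/2 > 1, p = c/n^{3/2} = o(1/n) is below the triangle threshold p ~ 1/n. Asymptotically E[X] ~ (c³/6)·n^{3(1−α)} = (6³/6)·n^{-1.5} → 0, so by Markov's inequality G has no triangles w.h.p.

E[X] ≈ 0.010; in regime p = Θ(1/n^{3/2}) E[X] tends to 0 (below the triangle threshold p ~ 1/n).


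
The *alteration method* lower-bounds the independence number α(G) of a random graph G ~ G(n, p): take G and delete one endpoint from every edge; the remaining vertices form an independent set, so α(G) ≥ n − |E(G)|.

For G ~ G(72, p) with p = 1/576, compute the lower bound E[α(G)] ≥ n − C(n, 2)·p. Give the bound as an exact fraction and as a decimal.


E[|E(G)|] = C(72, 2)·p = 2556 · (1/576) = 71/16.
E[α(G)] ≥ n − E[|E(G)|] = 72 − 71/16 = 1081/16.
Numerically: ≈ 67.562.
(This is only a lower bound; the true E[α(G)] may be larger.)

E[α(G)] ≥ 1081/16 ≈ 67.562.


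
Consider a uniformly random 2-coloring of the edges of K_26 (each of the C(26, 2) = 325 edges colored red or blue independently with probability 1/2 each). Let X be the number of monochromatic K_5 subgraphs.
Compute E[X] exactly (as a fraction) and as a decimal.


Let X = Σ_S X_S over the C(26, 5) = 65780 subsets S of size 5, where X_S = 1 if the K_5 on S is monochromatic.
For a fixed S, the K_5 on S has C(5, 2) = 10 edges. P[all 10 edges red] = (1/2)^10, and likewise for blue, so P[monochromatic] = 2·(1/2)^10 = 2^{1 − 10} = 1/512.
Summing: E[X] = C(26, 5) · 2^{1 − 10} = 65780 · 1/512 = 16445/128.
Numerically: E[X] ≈ 128.4766.

E[X] = C(26,5)·2^(1−C(5,2)) = 16445/128 ≈ 128.4766.


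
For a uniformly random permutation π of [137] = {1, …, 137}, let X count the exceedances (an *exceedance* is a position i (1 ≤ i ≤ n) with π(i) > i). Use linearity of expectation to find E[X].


Write X = Σ_{i=1}^{137} X_i, where X_i = 1_{π(i) > i}.
For each fixed i, π(i) is uniform over {1, …, 137} (marginal of a uniform permutation), so P[π(i) > i] = (n − i)/n. Summing: Σ_{i=1}^{137} (n − i)/n = (0 + 1 + … + 136)/137 = 137(137 − 1)/(2·137) = (137 − 1)/2.
Hence E[X] = Σ_{i=1}^{137} (137 − i)/137 = 68 ≈ 68.000000.

E[X] = 68 = 68.000000.


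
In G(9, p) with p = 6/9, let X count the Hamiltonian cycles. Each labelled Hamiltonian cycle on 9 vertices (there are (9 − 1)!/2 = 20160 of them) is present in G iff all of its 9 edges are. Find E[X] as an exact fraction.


K_9 has (9 − 1)!/2 = 20160 labelled Hamiltonian cycles.
For each such Hamiltonian cycle H, let X_H = 1 if all 9 edges of H are present in G. Then P[X_H = 1] = p^{9} = (2/3)^{9} = 512/19683.
By linearity: E[X] = Σ_H E[X_H] = 20160 · p^{9} = 20160 · 512/19683 = 1146880/2187.
Numerically: E[X] ≈ 524.41.

E[X] = 20160 · (2/3)^{9} = 1146880/2187 ≈ 524.41.


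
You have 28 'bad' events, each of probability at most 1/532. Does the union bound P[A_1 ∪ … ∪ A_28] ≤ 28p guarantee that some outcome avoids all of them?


Union bound: P[∪_{i=1}^{28} A_i] ≤ Σ_i P[A_i] ≤ 28·p = 28·(1/532) = 1/19.
Numerically: 1/19 ≈ 0.0526.
Is 1/19 < 1? YES.
Since P[∪ A_i] ≤ 1/19 < 1, the complement has P[∩ A_i^c] ≥ 1 − 1/19 = 18/19 > 0, so some outcome avoids every A_i.

28·p = 1/19 ≈ 0.0526; existence CERTIFIED by the union bound.


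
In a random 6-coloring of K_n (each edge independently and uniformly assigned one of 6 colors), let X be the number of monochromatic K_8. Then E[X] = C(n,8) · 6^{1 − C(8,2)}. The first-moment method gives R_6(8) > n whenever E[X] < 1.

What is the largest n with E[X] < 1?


We need C(n, 8) · 6^{1 − 28} < 1, i.e. C(n, 8) < 6^{28 − 1} = 1023490369077469249536.
Check values of n near the boundary:
  n = 1592: C(1592, 8) = 1005480414540892933435; 1005480414540892933435 < 1023490369077469249536? YES
  n = 1593: C(1593, 8) = 1010555394551193970323; 1010555394551193970323 < 1023490369077469249536? YES
  n = 1594: C(1594, 8) = 1015652773590544255167; 1015652773590544255167 < 1023490369077469249536? YES
  n = 1595: C(1595, 8) = 1020772636343363633895; 1020772636343363633895 < 1023490369077469249536? YES
  n = 1596: C(1596, 8) = 1025915067760710553965; 1025915067760710553965 < 1023490369077469249536? NO
  n = 1597: C(1597, 8) = 1031080153060953275445; 1031080153060953275445 < 1023490369077469249536? NO
The largest n with C(n, 8) < 1023490369077469249536 is n = 1595 (where E[X] = 113419181815929292655/113721152119718805504 ≈ 0.9973). Hence R_6(8) > 1595, i.e. R_6(8) ≥ 1596.

Largest n = 1595; hence R_6(8) > 1595.


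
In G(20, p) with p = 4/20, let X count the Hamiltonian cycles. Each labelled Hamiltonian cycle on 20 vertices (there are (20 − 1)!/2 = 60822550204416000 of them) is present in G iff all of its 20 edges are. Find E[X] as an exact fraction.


K_20 has (20 − 1)!/2 = 60822550204416000 labelled Hamiltonian cycles.
For each such Hamiltonian cycle H, let X_H = 1 if all 20 edges of H are present in G. Then P[X_H = 1] = p^{20} = (1/5)^{20} = 1/95367431640625.
By linearity of expectation: E[X] = Σ_H E[X_H] = 60822550204416000 · p^{20} = 60822550204416000 · 1/95367431640625 = 486580401635328/762939453125.
Numerically: E[X] ≈ 637.771.

E[X] = 60822550204416000 · (1/5)^{20} = 486580401635328/762939453125 ≈ 637.771.
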